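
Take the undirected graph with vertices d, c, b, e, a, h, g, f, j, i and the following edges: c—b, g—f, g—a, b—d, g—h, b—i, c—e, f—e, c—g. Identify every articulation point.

b, c, g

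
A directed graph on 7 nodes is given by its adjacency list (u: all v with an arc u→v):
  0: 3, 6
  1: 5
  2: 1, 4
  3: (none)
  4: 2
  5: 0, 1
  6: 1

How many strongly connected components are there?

3

{0, 1, 5, 6} are all mutually reachable — one SCC of size 4.
{2, 4} are all mutually reachable — one SCC of size 2.
{3} is an SCC by itself.
That gives 3 strongly connected components.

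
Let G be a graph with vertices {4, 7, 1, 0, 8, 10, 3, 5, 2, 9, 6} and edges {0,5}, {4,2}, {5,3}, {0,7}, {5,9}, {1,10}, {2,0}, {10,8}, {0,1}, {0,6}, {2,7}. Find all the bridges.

The edges on the cycle 2-0-7-2 are not bridges since each lies on that cycle.
But removing 5 - 9 disconnects 5 from 9; removing 10 - 8 disconnects 10 from 8; removing 5 - 0 disconnects 5 from 0; removing 1 - 0 disconnects 1 from 0 — these are bridges.
In total 8 edges are bridges.

0-1, 0-5, 0-6, 1-10, 10-8, 2-4, 3-5, 5-9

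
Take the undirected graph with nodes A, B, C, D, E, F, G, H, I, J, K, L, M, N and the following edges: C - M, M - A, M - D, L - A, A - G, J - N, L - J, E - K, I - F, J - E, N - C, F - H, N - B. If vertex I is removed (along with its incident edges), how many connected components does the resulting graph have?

2

With I gone, the remaining components are: {F, H}; {A, B, C, D, E, G, J, K, L, M, N}.
That is 2 components.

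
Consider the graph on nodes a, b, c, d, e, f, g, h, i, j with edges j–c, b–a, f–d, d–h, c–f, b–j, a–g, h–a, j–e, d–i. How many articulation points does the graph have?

Removing a increases the component count from 1 to 2, so a is a cut vertex.
Removing d increases the component count from 1 to 2, so d is a cut vertex.
Removing j increases the component count from 1 to 2, so j is a cut vertex.
By contrast removing b leaves 1 component; it is not a cut vertex. No other vertex is a cut vertex either.

3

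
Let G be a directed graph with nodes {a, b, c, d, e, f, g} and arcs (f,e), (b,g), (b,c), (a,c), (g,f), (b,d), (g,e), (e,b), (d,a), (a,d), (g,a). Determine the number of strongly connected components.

{b, e, f, g} are all mutually reachable — one SCC of size 4.
{a, d} are all mutually reachable — one SCC of size 2.
{c} is an SCC by itself.
That gives 3 strongly connected components.

3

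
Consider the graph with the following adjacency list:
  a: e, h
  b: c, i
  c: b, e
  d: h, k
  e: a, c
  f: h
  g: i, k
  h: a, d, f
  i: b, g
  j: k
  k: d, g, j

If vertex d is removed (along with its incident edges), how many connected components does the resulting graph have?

1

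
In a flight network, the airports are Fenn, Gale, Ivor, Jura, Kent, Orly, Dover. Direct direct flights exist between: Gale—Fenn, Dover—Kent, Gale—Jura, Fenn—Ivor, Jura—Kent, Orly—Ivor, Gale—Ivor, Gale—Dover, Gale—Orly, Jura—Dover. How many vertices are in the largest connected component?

Starting from Fenn we can reach Fenn, Gale, Ivor, Jura, Kent, Orly, Dover. That is one component of size 7.
The largest has 7 vertices.

7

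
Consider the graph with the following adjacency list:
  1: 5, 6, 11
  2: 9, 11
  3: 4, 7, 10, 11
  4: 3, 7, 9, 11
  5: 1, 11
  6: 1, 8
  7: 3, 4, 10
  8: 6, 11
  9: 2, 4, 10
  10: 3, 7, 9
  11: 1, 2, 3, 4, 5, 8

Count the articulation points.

1

Removing 11 increases the component count from 1 to 2, so 11 is a cut vertex.
By contrast removing 1 leaves 1 component; it is not a cut vertex. No other vertex is a cut vertex either.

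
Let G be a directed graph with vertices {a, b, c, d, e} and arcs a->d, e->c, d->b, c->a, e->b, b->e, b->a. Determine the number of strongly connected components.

{a, b, c, d, e} are all mutually reachable — one SCC of size 5.
That gives 1 strongly connected component.

1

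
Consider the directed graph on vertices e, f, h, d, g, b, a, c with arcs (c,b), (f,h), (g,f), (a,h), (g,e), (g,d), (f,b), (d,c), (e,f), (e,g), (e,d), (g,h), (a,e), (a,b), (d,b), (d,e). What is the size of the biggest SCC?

{d, e, g} are all mutually reachable — one SCC of size 3.
{h} is an SCC by itself.
{a} is an SCC by itself.
{b} is an SCC by itself.
{c} is an SCC by itself.
(and 1 more singleton SCC)
The largest has 3 vertices.

3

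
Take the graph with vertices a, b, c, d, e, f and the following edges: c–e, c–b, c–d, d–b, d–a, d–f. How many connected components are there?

Starting from a we can reach a, b, c, d, e, f. That is one component of size 6.
Total: 1 component.

1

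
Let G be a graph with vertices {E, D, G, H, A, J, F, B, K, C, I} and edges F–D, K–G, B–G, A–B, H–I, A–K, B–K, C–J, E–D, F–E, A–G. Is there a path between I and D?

The component containing I is {H, I}, and D is not in it.

No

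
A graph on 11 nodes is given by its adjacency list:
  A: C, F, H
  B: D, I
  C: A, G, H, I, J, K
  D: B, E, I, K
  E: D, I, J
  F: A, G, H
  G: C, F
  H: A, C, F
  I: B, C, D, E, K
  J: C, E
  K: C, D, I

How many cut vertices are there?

Removing C increases the component count from 1 to 2, so C is a cut vertex.
By contrast removing A leaves 1 component; it is not a cut vertex. No other vertex is a cut vertex either.

1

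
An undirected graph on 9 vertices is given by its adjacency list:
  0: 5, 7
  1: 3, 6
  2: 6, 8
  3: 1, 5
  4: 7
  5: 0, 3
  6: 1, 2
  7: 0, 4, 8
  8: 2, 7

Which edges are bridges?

4-7

The edges on the cycle 2-8-7-0-5-3-1-6-2 are not bridges since each lies on that cycle.
But removing 4-7 disconnects 4 from 7 — this is a bridge.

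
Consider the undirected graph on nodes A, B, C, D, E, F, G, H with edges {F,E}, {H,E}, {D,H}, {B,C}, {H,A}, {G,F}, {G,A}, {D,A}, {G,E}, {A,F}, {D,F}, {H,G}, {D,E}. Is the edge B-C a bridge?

Removing B-C leaves no path between B and C: the component count goes from 2 to 3. So it is a bridge.

Yes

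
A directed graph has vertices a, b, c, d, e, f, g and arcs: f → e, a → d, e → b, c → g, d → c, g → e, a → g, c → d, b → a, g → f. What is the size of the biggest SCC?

7

{a, b, c, d, e, f, g} are all mutually reachable — one SCC of size 7.
The largest has 7 vertices.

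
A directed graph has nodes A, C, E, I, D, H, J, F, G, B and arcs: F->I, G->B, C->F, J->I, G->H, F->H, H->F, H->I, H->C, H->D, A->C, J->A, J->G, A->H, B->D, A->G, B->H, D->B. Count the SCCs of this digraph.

6

{B, C, D, F, H} are all mutually reachable — one SCC of size 5.
{A} is an SCC by itself.
{I} is an SCC by itself.
{G} is an SCC by itself.
{J} is an SCC by itself.
(and 1 more singleton SCC)
That gives 6 strongly connected components.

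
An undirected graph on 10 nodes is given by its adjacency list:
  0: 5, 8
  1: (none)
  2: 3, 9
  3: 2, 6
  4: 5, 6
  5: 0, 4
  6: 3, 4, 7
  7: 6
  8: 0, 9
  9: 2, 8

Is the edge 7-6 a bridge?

Removing 7-6 leaves no path between 7 and 6: the component count goes from 2 to 3. So it is a bridge.

Yes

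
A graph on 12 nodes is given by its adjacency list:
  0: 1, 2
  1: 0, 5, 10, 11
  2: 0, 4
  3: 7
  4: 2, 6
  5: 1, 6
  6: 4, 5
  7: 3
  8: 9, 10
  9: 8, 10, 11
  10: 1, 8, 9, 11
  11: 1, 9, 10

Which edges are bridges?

3-7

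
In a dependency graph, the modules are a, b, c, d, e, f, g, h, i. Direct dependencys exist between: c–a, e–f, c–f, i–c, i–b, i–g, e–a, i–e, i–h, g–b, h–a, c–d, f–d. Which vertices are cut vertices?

i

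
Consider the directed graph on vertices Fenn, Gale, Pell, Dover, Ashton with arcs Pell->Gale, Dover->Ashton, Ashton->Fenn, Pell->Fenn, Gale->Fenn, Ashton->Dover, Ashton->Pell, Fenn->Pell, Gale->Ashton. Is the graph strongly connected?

Yes

From Dover we can reach every vertex (Fenn, Gale, Pell, Dover, Ashton), and every vertex can reach Dover (Fenn, Gale, Pell, Dover, Ashton). So the whole graph is one strongly connected component.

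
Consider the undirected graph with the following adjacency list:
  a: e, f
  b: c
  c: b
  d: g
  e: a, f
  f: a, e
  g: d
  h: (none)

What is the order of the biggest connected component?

3

h is isolated — a component by itself.
Starting from d we can reach d, g. That is one component of size 2.
Starting from b we can reach b, c. That is one component of size 2.
Starting from a we can reach a, e, f. That is one component of size 3.
The largest has 3 vertices.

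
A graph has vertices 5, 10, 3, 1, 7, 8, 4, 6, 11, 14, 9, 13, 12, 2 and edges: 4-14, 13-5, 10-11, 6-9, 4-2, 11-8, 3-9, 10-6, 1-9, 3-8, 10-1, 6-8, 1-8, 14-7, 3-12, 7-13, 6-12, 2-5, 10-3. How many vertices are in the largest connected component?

8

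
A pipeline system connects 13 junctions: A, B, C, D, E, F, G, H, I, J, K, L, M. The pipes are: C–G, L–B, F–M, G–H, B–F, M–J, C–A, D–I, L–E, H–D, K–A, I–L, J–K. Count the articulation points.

Removing L increases the component count from 1 to 2, so L is a cut vertex.
By contrast removing D leaves 1 component; it is not a cut vertex. No other vertex is a cut vertex either.

1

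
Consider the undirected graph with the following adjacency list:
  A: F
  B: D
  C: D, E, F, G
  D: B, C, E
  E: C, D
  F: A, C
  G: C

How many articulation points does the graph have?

Removing C increases the component count from 1 to 3, so C is a cut vertex.
Removing D increases the component count from 1 to 2, so D is a cut vertex.
Removing F increases the component count from 1 to 2, so F is a cut vertex.
By contrast removing A leaves 1 component; it is not a cut vertex. No other vertex is a cut vertex either.

3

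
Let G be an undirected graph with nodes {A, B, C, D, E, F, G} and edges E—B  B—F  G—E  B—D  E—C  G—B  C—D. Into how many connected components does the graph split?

2

A is isolated — a component by itself.
Starting from B we can reach B, C, D, E, F, G. That is one component of size 6.
Total: 2 components.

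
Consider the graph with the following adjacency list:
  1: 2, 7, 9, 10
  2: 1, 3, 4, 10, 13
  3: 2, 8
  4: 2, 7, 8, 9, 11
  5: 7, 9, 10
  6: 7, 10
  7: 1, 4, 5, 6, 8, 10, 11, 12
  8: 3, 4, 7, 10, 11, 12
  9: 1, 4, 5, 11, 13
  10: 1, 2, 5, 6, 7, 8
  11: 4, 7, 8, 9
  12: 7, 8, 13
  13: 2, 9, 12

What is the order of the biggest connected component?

13

Starting from 1 we can reach 1, 2, 3, 4, 5, 6, 7, 8, 9, 10, 11, 12, 13. That is one component of size 13.
The largest has 13 vertices.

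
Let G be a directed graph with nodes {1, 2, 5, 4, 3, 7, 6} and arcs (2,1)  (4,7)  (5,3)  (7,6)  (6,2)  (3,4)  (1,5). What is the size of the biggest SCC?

{1, 2, 3, 4, 5, 6, 7} are all mutually reachable — one SCC of size 7.
The largest has 7 vertices.

7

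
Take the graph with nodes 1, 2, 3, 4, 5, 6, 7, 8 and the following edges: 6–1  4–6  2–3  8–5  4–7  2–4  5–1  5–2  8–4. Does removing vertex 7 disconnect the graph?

No

Deleting 7 leaves 1 component (was 1), so 7 is not a cut vertex.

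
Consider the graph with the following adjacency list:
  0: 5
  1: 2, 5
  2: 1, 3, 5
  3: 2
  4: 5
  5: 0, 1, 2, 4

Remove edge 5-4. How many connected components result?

Before removal there is 1 component.
5-4 is a bridge — removing it separates 5's side from 4's side.
After removal: 2 components.

2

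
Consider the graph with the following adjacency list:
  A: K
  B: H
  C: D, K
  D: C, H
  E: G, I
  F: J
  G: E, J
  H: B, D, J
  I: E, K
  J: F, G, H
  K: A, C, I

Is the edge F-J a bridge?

Removing F-J leaves no path between F and J: the component count goes from 1 to 2. So it is a bridge.

Yes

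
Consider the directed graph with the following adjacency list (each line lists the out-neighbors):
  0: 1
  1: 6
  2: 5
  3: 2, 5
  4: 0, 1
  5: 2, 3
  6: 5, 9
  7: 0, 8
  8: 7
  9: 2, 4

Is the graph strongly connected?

No

There is no directed path from 2 to 7, so the graph is not strongly connected.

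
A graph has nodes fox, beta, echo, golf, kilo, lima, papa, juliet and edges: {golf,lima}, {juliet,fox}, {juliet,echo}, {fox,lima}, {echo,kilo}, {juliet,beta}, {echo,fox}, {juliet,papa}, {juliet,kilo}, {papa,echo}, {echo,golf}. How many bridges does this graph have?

The edges on the cycle juliet-papa-echo-juliet are not bridges since each lies on that cycle.
But removing beta - juliet disconnects beta from juliet — this is a bridge.

1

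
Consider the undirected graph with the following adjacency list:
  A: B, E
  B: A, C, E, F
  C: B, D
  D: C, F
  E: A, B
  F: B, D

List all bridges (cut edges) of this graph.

none

The edges on the cycle B-A-E-B are not bridges since each lies on that cycle.
Every edge lies on some cycle, so there are no bridges.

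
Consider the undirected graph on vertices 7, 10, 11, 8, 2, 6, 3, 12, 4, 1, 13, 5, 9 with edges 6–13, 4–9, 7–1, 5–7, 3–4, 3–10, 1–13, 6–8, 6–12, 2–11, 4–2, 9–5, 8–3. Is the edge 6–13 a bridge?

After removing 6–13, the path 6-8-3-4-9-5-7-1-13 still connects them, so the edge is not a bridge.

No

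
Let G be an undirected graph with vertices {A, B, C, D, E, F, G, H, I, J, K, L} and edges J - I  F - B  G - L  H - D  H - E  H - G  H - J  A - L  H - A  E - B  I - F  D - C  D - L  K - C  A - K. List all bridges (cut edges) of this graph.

none

The edges on the cycle H-J-I-F-B-E-H are not bridges since each lies on that cycle.
Every edge lies on some cycle, so there are no bridges.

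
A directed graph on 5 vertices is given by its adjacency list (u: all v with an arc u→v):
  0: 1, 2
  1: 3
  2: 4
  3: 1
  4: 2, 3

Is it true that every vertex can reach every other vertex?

No

There is no directed path from 2 to 0, so the graph is not strongly connected.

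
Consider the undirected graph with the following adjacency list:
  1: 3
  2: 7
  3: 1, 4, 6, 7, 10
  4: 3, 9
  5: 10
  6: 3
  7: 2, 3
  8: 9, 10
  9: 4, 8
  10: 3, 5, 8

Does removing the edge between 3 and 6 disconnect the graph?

Removing 3-6 leaves no path between 3 and 6: the component count goes from 1 to 2. So it is a bridge.

Yes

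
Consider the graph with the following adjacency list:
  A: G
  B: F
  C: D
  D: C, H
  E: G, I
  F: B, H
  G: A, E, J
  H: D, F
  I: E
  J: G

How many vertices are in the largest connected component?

Starting from A we can reach A, E, G, I, J. That is one component of size 5.
Starting from B we can reach B, C, D, F, H. That is one component of size 5.
The largest has 5 vertices.

5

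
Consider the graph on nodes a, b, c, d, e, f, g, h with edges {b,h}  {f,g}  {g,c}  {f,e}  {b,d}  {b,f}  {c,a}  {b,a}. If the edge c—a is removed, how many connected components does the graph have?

1

c and a are still connected via c-g-f-b-a, so the component count stays at 1.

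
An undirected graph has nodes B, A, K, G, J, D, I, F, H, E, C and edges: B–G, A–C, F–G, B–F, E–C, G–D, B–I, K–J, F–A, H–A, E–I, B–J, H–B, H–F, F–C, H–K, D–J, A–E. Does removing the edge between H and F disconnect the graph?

No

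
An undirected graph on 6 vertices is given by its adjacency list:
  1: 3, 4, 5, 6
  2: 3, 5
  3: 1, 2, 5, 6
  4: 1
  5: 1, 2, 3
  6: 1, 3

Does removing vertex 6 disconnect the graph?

Deleting 6 leaves 1 component (was 1) (its neighbors 1, 3 remain connected to each other), so 6 is not a cut vertex.

No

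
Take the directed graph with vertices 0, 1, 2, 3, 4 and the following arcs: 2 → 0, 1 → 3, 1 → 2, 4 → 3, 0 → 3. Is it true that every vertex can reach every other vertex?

No

There is no directed path from 1 to 4, so the graph is not strongly connected.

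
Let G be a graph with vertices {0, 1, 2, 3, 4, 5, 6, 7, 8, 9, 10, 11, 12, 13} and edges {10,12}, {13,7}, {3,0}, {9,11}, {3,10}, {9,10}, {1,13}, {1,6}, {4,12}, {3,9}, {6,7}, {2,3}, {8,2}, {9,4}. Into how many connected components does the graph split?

5 is isolated — a component by itself.
Starting from 1 we can reach 1, 6, 7, 13. That is one component of size 4.
Starting from 0 we can reach 0, 2, 3, 4, 8, 9, 10, 11, 12. That is one component of size 9.
Total: 3 components.

3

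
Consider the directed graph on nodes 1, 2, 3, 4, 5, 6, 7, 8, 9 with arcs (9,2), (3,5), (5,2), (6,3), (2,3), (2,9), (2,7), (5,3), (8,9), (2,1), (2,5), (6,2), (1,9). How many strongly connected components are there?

{1, 2, 3, 5, 9} are all mutually reachable — one SCC of size 5.
{4} is an SCC by itself.
{8} is an SCC by itself.
{6} is an SCC by itself.
{7} is an SCC by itself.
That gives 5 strongly connected components.

5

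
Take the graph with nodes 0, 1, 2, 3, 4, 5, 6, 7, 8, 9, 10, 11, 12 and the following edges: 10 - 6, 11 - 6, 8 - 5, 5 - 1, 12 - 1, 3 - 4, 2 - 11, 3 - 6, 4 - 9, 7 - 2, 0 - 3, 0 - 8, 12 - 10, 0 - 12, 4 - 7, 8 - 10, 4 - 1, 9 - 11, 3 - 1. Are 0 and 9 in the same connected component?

From 0 we can reach 0, 1, 2, 3, 4, 5, 6, 7, 8, 9, 10, 11, 12, which includes 9.

Yes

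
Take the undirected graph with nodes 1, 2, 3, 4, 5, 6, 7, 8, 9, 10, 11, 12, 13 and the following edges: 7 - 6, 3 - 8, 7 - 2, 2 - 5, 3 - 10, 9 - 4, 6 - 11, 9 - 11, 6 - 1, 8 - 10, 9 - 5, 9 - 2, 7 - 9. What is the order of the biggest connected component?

12 is isolated — a component by itself.
13 is isolated — a component by itself.
Starting from 3 we can reach 3, 8, 10. That is one component of size 3.
Starting from 1 we can reach 1, 2, 4, 5, 6, 7, 9, 11. That is one component of size 8.
The largest has 8 vertices.

8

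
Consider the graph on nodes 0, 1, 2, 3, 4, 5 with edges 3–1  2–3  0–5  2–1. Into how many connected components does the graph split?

4 is isolated — a component by itself.
Starting from 0 we can reach 0, 5. That is one component of size 2.
Starting from 1 we can reach 1, 2, 3. That is one component of size 3.
Total: 3 components.

3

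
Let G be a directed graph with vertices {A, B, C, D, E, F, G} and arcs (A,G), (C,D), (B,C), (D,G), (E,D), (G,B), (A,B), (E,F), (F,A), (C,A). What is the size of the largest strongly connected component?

{A, B, C, D, G} are all mutually reachable — one SCC of size 5.
{F} is an SCC by itself.
{E} is an SCC by itself.
The largest has 5 vertices.

5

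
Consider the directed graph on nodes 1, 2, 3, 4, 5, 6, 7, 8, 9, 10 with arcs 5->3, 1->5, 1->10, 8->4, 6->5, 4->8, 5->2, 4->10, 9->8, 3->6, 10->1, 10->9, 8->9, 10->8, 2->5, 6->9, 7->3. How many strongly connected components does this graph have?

{1, 2, 3, 4, 5, 6, 8, 9, 10} are all mutually reachable — one SCC of size 9.
{7} is an SCC by itself.
That gives 2 strongly connected components.

2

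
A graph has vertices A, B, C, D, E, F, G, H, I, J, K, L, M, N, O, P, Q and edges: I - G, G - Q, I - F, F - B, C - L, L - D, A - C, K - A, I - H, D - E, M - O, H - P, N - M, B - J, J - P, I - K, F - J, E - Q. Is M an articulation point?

Yes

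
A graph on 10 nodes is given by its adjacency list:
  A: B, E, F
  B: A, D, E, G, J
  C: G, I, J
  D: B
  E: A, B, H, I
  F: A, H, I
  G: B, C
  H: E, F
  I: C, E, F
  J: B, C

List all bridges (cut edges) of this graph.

The edges on the cycle E-I-C-G-B-E are not bridges since each lies on that cycle.
But removing D-B disconnects D from B — this is a bridge.

B-D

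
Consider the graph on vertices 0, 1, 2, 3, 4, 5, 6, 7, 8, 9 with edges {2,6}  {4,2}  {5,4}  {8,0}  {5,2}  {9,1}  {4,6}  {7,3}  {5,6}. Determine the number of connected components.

4

Starting from 1 we can reach 1, 9. That is one component of size 2.
Starting from 0 we can reach 0, 8. That is one component of size 2.
Starting from 3 we can reach 3, 7. That is one component of size 2.
Starting from 2 we can reach 2, 4, 5, 6. That is one component of size 4.
Total: 4 components.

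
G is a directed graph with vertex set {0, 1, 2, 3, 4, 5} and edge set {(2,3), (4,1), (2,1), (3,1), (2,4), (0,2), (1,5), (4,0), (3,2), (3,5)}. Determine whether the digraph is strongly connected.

There is no directed path from 5 to 1, so the graph is not strongly connected.

No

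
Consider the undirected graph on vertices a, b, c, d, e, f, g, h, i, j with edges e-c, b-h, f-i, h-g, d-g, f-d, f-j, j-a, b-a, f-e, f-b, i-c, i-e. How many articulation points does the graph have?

Removing f increases the component count from 1 to 2, so f is a cut vertex.
By contrast removing h leaves 1 component; it is not a cut vertex. No other vertex is a cut vertex either.

1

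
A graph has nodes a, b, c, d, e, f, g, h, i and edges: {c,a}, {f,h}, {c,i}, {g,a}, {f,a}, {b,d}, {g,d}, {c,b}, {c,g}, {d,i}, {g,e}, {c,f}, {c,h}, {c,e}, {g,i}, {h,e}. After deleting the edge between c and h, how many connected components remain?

c and h are still connected via c-f-h, so the component count stays at 1.

1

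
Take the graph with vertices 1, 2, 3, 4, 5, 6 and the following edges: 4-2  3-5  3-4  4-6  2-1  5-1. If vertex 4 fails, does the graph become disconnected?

Deleting 4 raises the number of components from 1 to 2, so 4 is a cut vertex.

Yes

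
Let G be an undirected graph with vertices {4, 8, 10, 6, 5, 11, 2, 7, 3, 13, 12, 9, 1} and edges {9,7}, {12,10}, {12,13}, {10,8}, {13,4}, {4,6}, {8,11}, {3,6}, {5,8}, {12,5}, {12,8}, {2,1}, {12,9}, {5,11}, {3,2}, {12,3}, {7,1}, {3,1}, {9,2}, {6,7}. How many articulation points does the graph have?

1

Removing 12 increases the component count from 1 to 2, so 12 is a cut vertex.
By contrast removing 1 leaves 1 component; it is not a cut vertex. No other vertex is a cut vertex either.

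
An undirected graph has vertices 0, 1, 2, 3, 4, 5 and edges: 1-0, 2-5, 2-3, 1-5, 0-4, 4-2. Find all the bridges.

The edges on the cycle 1-0-4-2-5-1 are not bridges since each lies on that cycle.
But removing 2-3 disconnects 2 from 3 — this is a bridge.

2-3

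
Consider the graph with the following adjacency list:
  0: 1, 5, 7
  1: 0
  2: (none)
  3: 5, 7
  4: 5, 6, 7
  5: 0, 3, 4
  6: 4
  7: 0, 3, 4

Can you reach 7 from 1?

From 1 we can reach 0, 1, 3, 4, 5, 6, 7, which includes 7.

Yes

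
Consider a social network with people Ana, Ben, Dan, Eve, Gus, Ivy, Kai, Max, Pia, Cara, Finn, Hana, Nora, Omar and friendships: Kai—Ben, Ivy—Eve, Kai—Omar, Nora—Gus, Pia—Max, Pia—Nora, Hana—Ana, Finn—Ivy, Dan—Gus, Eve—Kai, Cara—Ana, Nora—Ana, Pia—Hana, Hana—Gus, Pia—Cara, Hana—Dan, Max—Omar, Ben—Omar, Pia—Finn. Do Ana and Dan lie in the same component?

Yes

From Ana we can reach Ana, Ben, Dan, Eve, Gus, Ivy, Kai, Max, Pia, Cara, Finn, Hana, Nora, Omar, which includes Dan.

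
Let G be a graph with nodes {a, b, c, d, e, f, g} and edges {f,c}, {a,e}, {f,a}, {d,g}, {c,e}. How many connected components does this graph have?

3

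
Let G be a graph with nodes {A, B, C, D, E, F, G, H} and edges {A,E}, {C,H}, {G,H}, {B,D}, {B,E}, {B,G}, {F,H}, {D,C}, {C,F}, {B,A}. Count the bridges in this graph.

The edges on the cycle B-A-E-B are not bridges since each lies on that cycle.
Every edge lies on some cycle, so there are no bridges.

0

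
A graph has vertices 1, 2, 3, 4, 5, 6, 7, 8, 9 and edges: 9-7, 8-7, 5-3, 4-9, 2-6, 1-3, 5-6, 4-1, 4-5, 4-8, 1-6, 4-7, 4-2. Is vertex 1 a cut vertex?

Deleting 1 leaves 1 component (was 1) (its neighbors 3, 4, 6 remain connected to each other), so 1 is not a cut vertex.

No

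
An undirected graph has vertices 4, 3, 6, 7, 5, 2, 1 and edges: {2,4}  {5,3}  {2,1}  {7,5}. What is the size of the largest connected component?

6 is isolated — a component by itself.
Starting from 3 we can reach 3, 5, 7. That is one component of size 3.
Starting from 1 we can reach 1, 2, 4. That is one component of size 3.
The largest has 3 vertices.

3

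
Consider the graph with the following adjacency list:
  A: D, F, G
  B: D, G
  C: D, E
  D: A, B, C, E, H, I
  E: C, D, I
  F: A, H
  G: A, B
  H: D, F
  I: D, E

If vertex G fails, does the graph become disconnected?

No

Deleting G leaves 1 component (was 1) (its neighbors A, B remain connected to each other), so G is not a cut vertex.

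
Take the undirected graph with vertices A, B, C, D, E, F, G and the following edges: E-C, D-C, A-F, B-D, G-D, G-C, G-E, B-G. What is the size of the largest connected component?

5

Starting from A we can reach A, F. That is one component of size 2.
Starting from B we can reach B, C, D, E, G. That is one component of size 5.
The largest has 5 vertices.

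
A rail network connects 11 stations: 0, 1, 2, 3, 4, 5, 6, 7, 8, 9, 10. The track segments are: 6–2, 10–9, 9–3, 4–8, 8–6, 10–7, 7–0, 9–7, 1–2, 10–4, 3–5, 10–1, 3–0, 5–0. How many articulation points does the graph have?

Removing 10 increases the component count from 1 to 2, so 10 is a cut vertex.
By contrast removing 3 leaves 1 component; it is not a cut vertex. No other vertex is a cut vertex either.

1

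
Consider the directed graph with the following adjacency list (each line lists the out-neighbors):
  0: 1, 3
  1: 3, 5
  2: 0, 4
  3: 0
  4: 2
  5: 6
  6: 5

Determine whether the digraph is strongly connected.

No

There is no directed path from 5 to 0, so the graph is not strongly connected.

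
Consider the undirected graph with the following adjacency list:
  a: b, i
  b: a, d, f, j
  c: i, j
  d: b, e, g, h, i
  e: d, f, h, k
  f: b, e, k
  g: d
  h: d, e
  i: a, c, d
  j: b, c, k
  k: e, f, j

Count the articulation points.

1

Removing d increases the component count from 1 to 2, so d is a cut vertex.
By contrast removing k leaves 1 component; it is not a cut vertex. No other vertex is a cut vertex either.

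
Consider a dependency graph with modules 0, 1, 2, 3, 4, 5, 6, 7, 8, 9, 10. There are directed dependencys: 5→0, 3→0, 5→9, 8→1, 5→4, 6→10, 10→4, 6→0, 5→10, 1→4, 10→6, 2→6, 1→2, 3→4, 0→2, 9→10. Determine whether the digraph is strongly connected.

No

There is no directed path from 10 to 8, so the graph is not strongly connected.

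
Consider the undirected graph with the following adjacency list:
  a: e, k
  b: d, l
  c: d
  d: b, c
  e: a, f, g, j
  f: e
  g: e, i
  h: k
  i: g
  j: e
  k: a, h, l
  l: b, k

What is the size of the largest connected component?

12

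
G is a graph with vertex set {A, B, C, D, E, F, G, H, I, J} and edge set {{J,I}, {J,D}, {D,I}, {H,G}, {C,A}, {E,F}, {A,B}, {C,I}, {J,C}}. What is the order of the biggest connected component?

6

Starting from G we can reach G, H. That is one component of size 2.
Starting from E we can reach E, F. That is one component of size 2.
Starting from A we can reach A, B, C, D, I, J. That is one component of size 6.
The largest has 6 vertices.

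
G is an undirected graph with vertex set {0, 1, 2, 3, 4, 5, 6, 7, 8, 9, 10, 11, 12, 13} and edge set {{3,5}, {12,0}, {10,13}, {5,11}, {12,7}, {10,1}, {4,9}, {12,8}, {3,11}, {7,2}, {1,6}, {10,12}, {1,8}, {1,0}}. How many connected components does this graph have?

Starting from 4 we can reach 4, 9. That is one component of size 2.
Starting from 3 we can reach 3, 5, 11. That is one component of size 3.
Starting from 0 we can reach 0, 1, 2, 6, 7, 8, 10, 12, 13. That is one component of size 9.
Total: 3 components.

3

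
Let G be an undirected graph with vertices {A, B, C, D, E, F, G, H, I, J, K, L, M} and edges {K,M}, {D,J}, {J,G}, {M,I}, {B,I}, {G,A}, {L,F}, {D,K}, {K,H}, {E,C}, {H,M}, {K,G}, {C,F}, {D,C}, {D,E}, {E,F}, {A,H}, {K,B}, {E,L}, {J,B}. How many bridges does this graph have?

0

The edges on the cycle J-G-A-H-M-I-B-J are not bridges since each lies on that cycle.
Every edge lies on some cycle, so there are no bridges.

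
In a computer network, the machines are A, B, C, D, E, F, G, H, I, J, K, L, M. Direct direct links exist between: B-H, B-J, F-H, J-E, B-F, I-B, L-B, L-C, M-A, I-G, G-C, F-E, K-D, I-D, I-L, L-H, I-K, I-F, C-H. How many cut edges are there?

The edges on the cycle I-K-D-I are not bridges since each lies on that cycle.
But removing M-A disconnects M from A — this is a bridge.

1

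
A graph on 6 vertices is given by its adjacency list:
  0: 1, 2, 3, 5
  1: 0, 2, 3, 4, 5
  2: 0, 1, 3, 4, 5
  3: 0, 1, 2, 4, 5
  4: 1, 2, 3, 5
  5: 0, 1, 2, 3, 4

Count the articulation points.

0

Removing 4, for instance, still leaves 1 component. No single vertex removal increases the component count — the graph has no articulation points.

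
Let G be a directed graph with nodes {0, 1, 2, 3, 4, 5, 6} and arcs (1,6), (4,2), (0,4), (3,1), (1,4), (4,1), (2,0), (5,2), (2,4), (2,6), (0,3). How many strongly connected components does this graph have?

3

{0, 1, 2, 3, 4} are all mutually reachable — one SCC of size 5.
{5} is an SCC by itself.
{6} is an SCC by itself.
That gives 3 strongly connected components.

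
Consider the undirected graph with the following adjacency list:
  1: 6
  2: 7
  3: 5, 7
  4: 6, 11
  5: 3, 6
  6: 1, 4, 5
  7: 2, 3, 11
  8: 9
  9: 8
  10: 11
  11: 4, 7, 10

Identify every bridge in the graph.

1-6, 10-11, 2-7, 8-9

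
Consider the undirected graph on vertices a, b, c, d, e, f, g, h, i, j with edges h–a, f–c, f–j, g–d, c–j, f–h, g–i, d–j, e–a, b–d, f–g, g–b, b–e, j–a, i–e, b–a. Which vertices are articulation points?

Removing j, for instance, still leaves 1 component. No single vertex removal increases the component count — the graph has no articulation points.

none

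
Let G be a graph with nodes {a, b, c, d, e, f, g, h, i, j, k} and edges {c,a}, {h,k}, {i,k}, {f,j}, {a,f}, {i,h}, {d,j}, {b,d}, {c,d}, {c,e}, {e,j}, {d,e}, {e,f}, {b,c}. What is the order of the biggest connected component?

7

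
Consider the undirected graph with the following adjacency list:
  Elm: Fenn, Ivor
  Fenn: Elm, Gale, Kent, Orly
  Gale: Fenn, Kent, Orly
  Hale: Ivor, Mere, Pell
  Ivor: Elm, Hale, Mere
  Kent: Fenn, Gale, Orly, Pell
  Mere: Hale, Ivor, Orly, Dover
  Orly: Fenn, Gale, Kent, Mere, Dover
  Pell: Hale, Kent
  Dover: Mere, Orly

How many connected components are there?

1

Starting from Elm we can reach Elm, Fenn, Gale, Hale, Ivor, Kent, Mere, Orly, Pell, Dover. That is one component of size 10.
Total: 1 component.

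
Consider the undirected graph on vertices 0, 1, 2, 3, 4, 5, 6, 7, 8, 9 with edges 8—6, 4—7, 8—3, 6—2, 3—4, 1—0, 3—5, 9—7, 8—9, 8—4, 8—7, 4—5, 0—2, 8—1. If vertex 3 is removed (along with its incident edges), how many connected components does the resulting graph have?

1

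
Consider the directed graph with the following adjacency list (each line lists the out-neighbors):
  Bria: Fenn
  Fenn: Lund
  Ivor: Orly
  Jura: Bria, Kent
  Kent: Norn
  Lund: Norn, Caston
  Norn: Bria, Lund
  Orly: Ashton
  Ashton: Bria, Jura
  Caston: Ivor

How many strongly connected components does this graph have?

1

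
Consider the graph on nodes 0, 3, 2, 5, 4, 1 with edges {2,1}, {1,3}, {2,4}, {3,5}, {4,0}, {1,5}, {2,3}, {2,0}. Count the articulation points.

Removing 2 increases the component count from 1 to 2, so 2 is a cut vertex.
By contrast removing 3 leaves 1 component; it is not a cut vertex. No other vertex is a cut vertex either.

1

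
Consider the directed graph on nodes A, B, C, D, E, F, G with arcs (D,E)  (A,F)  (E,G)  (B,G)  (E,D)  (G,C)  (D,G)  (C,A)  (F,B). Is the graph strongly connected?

No

There is no directed path from F to D, so the graph is not strongly connected.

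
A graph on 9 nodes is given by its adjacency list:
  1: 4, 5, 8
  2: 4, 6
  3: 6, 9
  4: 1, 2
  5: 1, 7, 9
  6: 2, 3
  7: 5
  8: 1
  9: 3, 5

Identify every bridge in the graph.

1-8, 5-7

The edges on the cycle 1-5-9-3-6-2-4-1 are not bridges since each lies on that cycle.
But removing 5-7 disconnects 5 from 7; removing 1-8 disconnects 1 from 8 — these are bridges.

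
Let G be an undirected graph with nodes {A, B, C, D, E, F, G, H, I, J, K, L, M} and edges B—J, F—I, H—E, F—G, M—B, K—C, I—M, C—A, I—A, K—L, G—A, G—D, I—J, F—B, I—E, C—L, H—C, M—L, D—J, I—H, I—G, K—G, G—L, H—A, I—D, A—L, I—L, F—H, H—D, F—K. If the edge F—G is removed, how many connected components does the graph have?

1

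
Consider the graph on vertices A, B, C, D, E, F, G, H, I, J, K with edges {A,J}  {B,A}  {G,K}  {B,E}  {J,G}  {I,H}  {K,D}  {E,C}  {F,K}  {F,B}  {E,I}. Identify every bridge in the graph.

B-E, C-E, D-K, E-I, H-I

The edges on the cycle F-B-A-J-G-K-F are not bridges since each lies on that cycle.
But removing B—E disconnects B from E; removing C—E disconnects C from E; removing I—H disconnects I from H; removing I—E disconnects I from E — these are bridges.
In total 5 edges are bridges.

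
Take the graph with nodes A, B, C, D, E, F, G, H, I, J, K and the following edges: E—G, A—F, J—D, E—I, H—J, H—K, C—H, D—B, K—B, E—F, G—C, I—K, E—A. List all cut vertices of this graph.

E

Removing E increases the component count from 1 to 2, so E is a cut vertex.
By contrast removing B leaves 1 component; it is not a cut vertex. No other vertex is a cut vertex either.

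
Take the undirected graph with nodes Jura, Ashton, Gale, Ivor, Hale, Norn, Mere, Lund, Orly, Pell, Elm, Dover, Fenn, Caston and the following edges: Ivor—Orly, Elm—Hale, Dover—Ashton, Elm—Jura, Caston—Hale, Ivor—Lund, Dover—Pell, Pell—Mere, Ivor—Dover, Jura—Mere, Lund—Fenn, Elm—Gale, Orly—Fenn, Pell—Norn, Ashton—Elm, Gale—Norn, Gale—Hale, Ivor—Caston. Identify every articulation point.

Removing Ivor increases the component count from 1 to 2, so Ivor is a cut vertex.
By contrast removing Dover leaves 1 component; it is not a cut vertex. No other vertex is a cut vertex either.

Ivor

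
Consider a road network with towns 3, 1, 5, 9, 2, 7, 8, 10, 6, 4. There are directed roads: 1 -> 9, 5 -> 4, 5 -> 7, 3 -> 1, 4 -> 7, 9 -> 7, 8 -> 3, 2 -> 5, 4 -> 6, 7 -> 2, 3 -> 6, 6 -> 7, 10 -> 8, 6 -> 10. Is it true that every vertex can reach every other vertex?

Yes

From 2 we can reach every vertex (1, 2, 3, 4, 5, 6, 7, 8, 9, 10), and every vertex can reach 2 (1, 2, 3, 4, 5, 6, 7, 8, 9, 10). So the whole graph is one strongly connected component.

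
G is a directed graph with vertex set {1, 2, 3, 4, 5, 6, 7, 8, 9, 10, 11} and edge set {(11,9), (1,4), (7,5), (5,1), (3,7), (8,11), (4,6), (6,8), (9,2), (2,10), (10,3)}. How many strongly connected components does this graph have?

1

{1, 2, 3, 4, 5, 6, 7, 8, 9, 10, 11} are all mutually reachable — one SCC of size 11.
That gives 1 strongly connected component.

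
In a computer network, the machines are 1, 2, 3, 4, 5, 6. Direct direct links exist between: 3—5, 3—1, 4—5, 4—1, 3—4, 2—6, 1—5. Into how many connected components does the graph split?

Starting from 2 we can reach 2, 6. That is one component of size 2.
Starting from 1 we can reach 1, 3, 4, 5. That is one component of size 4.
Total: 2 components.

2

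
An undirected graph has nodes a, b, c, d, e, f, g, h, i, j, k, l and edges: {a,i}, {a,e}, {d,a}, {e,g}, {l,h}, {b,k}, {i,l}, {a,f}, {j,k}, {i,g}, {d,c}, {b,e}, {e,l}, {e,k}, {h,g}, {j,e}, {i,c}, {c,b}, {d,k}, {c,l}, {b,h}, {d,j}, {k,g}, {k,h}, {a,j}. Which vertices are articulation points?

a

Removing a increases the component count from 1 to 2, so a is a cut vertex.
By contrast removing k leaves 1 component; it is not a cut vertex. No other vertex is a cut vertex either.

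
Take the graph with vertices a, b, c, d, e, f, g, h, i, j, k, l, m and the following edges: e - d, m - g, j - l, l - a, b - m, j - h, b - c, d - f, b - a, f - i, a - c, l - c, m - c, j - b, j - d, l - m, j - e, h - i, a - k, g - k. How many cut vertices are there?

1

Removing j increases the component count from 1 to 2, so j is a cut vertex.
By contrast removing g leaves 1 component; it is not a cut vertex. No other vertex is a cut vertex either.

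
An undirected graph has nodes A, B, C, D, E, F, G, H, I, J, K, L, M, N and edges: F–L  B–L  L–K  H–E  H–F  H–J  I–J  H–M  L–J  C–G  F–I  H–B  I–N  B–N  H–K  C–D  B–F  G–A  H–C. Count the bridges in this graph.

The edges on the cycle B-F-I-N-B are not bridges since each lies on that cycle.
But removing C–H disconnects C from H; removing C–G disconnects C from G; removing E–H disconnects E from H; removing D–C disconnects D from C — these are bridges.
In total 6 edges are bridges.

6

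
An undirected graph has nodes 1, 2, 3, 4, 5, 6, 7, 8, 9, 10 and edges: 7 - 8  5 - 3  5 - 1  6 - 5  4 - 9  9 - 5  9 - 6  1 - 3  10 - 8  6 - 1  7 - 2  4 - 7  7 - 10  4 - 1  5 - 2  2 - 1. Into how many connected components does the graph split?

1

Starting from 1 we can reach 1, 2, 3, 4, 5, 6, 7, 8, 9, 10. That is one component of size 10.
Total: 1 component.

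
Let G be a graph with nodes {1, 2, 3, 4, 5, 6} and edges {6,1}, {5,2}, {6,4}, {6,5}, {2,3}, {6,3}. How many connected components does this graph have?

1

Starting from 1 we can reach 1, 2, 3, 4, 5, 6. That is one component of size 6.
Total: 1 component.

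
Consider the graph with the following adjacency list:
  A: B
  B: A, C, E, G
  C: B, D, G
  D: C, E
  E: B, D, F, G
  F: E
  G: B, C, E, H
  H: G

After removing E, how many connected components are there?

2

With E gone, the remaining components are: {F}; {A, B, C, D, G, H}.
That is 2 components.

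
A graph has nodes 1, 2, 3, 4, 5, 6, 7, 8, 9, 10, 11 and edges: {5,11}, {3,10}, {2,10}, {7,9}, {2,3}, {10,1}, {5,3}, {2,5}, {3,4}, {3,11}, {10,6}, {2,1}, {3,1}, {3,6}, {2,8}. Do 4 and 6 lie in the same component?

Yes

From 4 we can reach 1, 2, 3, 4, 5, 6, 8, 10, 11, which includes 6.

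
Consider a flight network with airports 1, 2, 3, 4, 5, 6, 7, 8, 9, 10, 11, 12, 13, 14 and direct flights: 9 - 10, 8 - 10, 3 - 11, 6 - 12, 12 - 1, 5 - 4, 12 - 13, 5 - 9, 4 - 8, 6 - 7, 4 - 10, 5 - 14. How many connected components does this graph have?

4

2 is isolated — a component by itself.
Starting from 3 we can reach 3, 11. That is one component of size 2.
Starting from 1 we can reach 1, 6, 7, 12, 13. That is one component of size 5.
Starting from 4 we can reach 4, 5, 8, 9, 10, 14. That is one component of size 6.
Total: 4 components.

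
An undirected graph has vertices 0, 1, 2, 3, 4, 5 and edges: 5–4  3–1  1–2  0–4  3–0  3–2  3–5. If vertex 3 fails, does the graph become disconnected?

Deleting 3 raises the number of components from 1 to 2, so 3 is a cut vertex.

Yes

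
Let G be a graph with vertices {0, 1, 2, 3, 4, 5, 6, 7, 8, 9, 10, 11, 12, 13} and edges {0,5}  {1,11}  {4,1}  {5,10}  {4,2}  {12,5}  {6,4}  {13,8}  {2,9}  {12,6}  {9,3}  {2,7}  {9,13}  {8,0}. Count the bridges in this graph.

5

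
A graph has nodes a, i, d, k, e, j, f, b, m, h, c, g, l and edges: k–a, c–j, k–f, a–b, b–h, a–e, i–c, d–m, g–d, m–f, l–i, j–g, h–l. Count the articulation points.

1

Removing a increases the component count from 1 to 2, so a is a cut vertex.
By contrast removing b leaves 1 component; it is not a cut vertex. No other vertex is a cut vertex either.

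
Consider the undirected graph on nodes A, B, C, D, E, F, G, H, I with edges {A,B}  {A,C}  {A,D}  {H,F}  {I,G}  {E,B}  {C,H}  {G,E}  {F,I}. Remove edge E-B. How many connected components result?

E and B are still connected via E-G-I-F-H-C-A-B, so the component count stays at 1.

1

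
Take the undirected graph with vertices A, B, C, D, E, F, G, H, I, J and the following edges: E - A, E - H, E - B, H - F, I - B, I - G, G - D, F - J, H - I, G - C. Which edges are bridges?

The edges on the cycle E-H-I-B-E are not bridges since each lies on that cycle.
But removing H - F disconnects H from F; removing I - G disconnects I from G; removing G - C disconnects G from C; removing J - F disconnects J from F — these are bridges.
In total 6 edges are bridges.

A-E, C-G, D-G, F-H, F-J, G-I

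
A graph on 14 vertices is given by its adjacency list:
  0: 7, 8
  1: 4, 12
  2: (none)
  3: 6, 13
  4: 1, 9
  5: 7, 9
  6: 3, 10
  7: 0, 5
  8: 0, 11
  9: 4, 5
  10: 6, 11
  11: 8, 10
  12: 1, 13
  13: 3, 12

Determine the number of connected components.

2 is isolated — a component by itself.
Starting from 0 we can reach 0, 1, 3, 4, 5, 6, 7, 8, 9, 10, 11, 12, 13. That is one component of size 13.
Total: 2 components.

2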